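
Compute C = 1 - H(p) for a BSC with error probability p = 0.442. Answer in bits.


H(p) = -p*log2(p) - (1-p)*log2(1-p) = -0.442*log2(0.442) - 0.558*log2(0.558) = 0.520624 + 0.469648 = 0.9903. C = 1 - H(p) = 1 - 0.9903 = 0.0097

0.0097 bits


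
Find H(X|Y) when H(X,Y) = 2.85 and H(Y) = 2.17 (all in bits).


H(X|Y) = H(X,Y) - H(Y) = 2.85 - 2.17 = 0.68

0.68 bits


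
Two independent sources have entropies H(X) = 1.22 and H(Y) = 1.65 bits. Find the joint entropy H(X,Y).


For independent variables, H(X,Y) = H(X) + H(Y) = 1.22 + 1.65 = 2.87

2.87 bits


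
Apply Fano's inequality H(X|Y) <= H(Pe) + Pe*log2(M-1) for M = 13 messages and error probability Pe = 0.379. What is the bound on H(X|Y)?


H(Pe) = -Pe*log2(Pe) - (1-Pe)*log2(1-Pe) = -0.379*log2(0.379) - 0.621*log2(0.621) = 0.530498 + 0.426835 = 0.9573. Pe*log2(M-1) = 0.379*log2(12) = 1.358701. Bound = H(Pe) + Pe*log2(M-1) = 0.530498 + 0.426835 + 1.358701 = 2.316

2.316 bits


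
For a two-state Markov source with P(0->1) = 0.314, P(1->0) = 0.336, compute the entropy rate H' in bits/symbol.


Stationary distribution: pi_0 = p10/(p01+p10) = 0.5169, pi_1 = 0.4831. Entropy rate H' = pi_0*H(p01) + pi_1*H(p10) = 0.5169*0.8977 + 0.4831*0.9209 = 0.9089

0.9089 bits/symbol


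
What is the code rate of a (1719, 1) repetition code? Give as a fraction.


Rate = k/n = 1/1719

1/1719


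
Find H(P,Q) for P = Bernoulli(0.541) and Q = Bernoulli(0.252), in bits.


H(P,Q) = -p*log2(q) - (1-p)*log2(1-q). -0.541*log2(0.252) = 1.075781; -0.459*log2(0.748) = 0.192270. H(P,Q) = 1.075781 + 0.192270 = 1.2681

1.2681 bits


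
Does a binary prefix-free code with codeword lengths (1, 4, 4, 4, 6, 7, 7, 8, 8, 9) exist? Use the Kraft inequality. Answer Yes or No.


Kraft sum = sum(2^(-l_i)) = 0.7285, need <= 1. Result: satisfied (a binary prefix-free code with these lengths exists)

Yes


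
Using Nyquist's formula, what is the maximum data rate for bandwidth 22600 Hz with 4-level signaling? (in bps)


Rate = 2 * B * log2(M) = 2 * 22600 * 2.0 = 90400.0

90400.0 bps


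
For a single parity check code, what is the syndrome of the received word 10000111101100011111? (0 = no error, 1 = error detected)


Syndrome = XOR of all bits = 1 XOR 0 XOR 0 XOR 0 XOR 0 XOR 1 XOR 1 XOR 1 XOR 1 XOR 0 XOR 1 XOR 1 XOR 0 XOR 0 XOR 0 XOR 1 XOR 1 XOR 1 XOR 1 XOR 1 = 0

0


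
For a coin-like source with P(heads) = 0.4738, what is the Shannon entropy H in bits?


H = -p*log2(p) - (1-p)*log2(1-p). -0.4738*log2(0.4738) = 0.510591; -0.5262*log2(0.5262) = 0.487428. H = 0.510591 + 0.487428 = 0.998

0.998 bits


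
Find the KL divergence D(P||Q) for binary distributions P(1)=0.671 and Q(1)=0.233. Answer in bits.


KL = p*log2(p/q) + (1-p)*log2((1-p)/(1-q)) = 0.671*log2(0.671/0.233) + 0.329*log2(0.329/0.767) = 0.6222

0.6222 bits


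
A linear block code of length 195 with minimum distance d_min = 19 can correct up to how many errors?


Correction capability = floor((d-1)/2) = floor((19-1)/2) = 9

9 errors


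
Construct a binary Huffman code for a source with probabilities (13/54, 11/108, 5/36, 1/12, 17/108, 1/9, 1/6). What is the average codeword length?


Huffman construction (repeatedly merge the two least-probable nodes; each merge adds 1 bit to every symbol beneath it): 1/12 + 11/108 = 5/27; 1/9 + 5/36 = 1/4; 17/108 + 1/6 = 35/108; 5/27 + 13/54 = 23/54; 1/4 + 35/108 = 31/54; 23/54 + 31/54 = 1. Resulting codeword lengths (in the order the probabilities were given): (2, 3, 3, 3, 3, 3, 3). L_avg = sum(p_i * l_i) = 13/54*2 + 11/108*3 + 5/36*3 + 1/12*3 + 17/108*3 + 1/9*3 + 1/6*3 = 149/54 = 2.7593

2.7593 bits


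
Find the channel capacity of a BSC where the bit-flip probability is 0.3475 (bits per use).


H(p) = -p*log2(p) - (1-p)*log2(1-p) = -0.3475*log2(0.3475) - 0.6525*log2(0.6525) = 0.529908 + 0.401908 = 0.9318. C = 1 - H(p) = 1 - 0.9318 = 0.0682

0.0682 bits


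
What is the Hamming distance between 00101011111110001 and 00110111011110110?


Count differing positions: . . . ^ ^ ^ . . ^ . . . . . ^ ^ ^ = 7 differences

7


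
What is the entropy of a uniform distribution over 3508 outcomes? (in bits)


H = log2(n) = log2(3508) = 11.7764

11.7764 bits


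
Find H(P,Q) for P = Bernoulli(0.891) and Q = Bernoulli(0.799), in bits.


H(P,Q) = -p*log2(q) - (1-p)*log2(1-q). -0.891*log2(0.799) = 0.288446; -0.109*log2(0.201) = 0.252306. H(P,Q) = 0.288446 + 0.252306 = 0.5408

0.5408 bits


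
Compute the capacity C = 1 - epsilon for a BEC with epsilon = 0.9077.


C = 1 - epsilon = 1 - 0.9077 = 0.0923

0.0923 bits


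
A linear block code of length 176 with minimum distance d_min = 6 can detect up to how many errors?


Detection capability = d_min - 1 = 6 - 1 = 5

5 errors


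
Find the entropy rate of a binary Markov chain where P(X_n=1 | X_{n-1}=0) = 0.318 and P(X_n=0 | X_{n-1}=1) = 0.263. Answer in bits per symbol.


Stationary distribution: pi_0 = p10/(p01+p10) = 0.4527, pi_1 = 0.5473. Entropy rate H' = pi_0*H(p01) + pi_1*H(p10) = 0.4527*0.9022 + 0.5473*0.8312 = 0.8634

0.8634 bits/symbol


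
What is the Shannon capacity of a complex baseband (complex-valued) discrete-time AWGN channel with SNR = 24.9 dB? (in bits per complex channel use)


SNR_linear = 10^(24.9/10) = 309.0295; C = log2(1 + SNR_linear) = log2(1 + 309.0295) = 8.2763

8.2763 bits/channel use


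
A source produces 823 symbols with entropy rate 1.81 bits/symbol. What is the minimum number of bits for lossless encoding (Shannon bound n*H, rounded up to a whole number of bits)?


Minimum bits >= n * H = 823 * 1.81 = 1489.63, rounded up to a whole number of bits = 1490

1490 bits


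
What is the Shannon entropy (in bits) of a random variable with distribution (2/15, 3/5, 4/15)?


H = -sum(p_i * log2(p_i)). Terms: -(2/15)*log2(2/15) = 0.387585; -(3/5)*log2(3/5) = 0.442179; -(4/15)*log2(4/15) = 0.508504. H = 0.387585 + 0.442179 + 0.508504 = 1.3383

1.3383 bits


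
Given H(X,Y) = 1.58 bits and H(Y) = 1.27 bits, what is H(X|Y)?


H(X|Y) = H(X,Y) - H(Y) = 1.58 - 1.27 = 0.31

0.31 bits


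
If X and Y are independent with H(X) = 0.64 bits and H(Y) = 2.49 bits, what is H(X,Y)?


For independent variables, H(X,Y) = H(X) + H(Y) = 0.64 + 2.49 = 3.13

3.13 bits


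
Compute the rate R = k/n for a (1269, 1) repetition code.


Rate = k/n = 1/1269

1/1269


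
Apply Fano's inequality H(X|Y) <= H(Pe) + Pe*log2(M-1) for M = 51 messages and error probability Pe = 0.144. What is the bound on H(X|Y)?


H(Pe) = -Pe*log2(Pe) - (1-Pe)*log2(1-Pe) = -0.144*log2(0.144) - 0.856*log2(0.856) = 0.402604 + 0.192016 = 0.5946. Pe*log2(M-1) = 0.144*log2(50) = 0.812715. Bound = H(Pe) + Pe*log2(M-1) = 0.402604 + 0.192016 + 0.812715 = 1.4073

1.4073 bits


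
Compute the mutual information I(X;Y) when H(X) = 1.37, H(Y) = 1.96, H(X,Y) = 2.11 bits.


I(X;Y) = H(X) + H(Y) - H(X,Y) = 1.37 + 1.96 - 2.11 = 1.22

1.22 bits


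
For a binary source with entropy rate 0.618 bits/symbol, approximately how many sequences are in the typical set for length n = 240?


log2|A_typical| = nH = 240 * 0.618 = 148.32, so |A_typical| ~ 2^148.32 = 4.454e+44

4.454e+44


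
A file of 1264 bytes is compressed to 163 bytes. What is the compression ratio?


Ratio = original / compressed = 1264 / 163 = 7.7546

7.7546


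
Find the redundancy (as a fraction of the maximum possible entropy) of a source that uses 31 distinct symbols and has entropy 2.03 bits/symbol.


H_max = log2(K) = log2(31) = 4.9542 bits/symbol. Redundancy = 1 - H/H_max = 1 - 2.03/4.9542 = 1 - 0.4098 = 0.5902

0.5902


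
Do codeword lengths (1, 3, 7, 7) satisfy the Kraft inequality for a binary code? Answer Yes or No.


Kraft sum = sum(2^(-l_i)) = 0.6406, need <= 1. Result: satisfied (a binary prefix-free code with these lengths exists)

Yes


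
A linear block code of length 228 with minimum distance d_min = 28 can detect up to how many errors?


Detection capability = d_min - 1 = 28 - 1 = 27

27 errors


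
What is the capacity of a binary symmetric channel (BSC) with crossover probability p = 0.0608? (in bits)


H(p) = -p*log2(p) - (1-p)*log2(1-p) = -0.0608*log2(0.0608) - 0.9392*log2(0.9392) = 0.245619 + 0.084994 = 0.3306. C = 1 - H(p) = 1 - 0.3306 = 0.6694

0.6694 bits


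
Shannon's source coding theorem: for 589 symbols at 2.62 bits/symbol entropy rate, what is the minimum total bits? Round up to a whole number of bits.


Minimum bits >= n * H = 589 * 2.62 = 1543.18, rounded up to a whole number of bits = 1544

1544 bits


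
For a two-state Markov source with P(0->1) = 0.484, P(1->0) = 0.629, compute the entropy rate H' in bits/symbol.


Stationary distribution: pi_0 = p10/(p01+p10) = 0.5651, pi_1 = 0.4349. Entropy rate H' = pi_0*H(p01) + pi_1*H(p10) = 0.5651*0.9993 + 0.4349*0.9514 = 0.9785

0.9785 bits/symbol


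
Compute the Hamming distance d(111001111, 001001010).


Count differing positions: ^ ^ . . . . ^ . ^ = 4 differences

4


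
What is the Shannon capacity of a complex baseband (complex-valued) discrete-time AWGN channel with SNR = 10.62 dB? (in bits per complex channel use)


SNR_linear = 10^(10.62/10) = 11.5345; C = log2(1 + SNR_linear) = log2(1 + 11.5345) = 3.6478

3.6478 bits/channel use


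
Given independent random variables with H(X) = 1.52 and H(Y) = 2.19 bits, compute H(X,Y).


For independent variables, H(X,Y) = H(X) + H(Y) = 1.52 + 2.19 = 3.71

3.71 bits


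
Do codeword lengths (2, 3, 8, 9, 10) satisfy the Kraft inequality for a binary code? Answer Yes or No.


Kraft sum = sum(2^(-l_i)) = 0.3818, need <= 1. Result: satisfied (a binary prefix-free code with these lengths exists)

Yes


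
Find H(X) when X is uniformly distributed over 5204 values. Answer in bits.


H = log2(n) = log2(5204) = 12.3454

12.3454 bits


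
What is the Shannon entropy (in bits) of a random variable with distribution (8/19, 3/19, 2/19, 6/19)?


H = -sum(p_i * log2(p_i)). Terms: -(8/19)*log2(8/19) = 0.525443; -(3/19)*log2(3/19) = 0.420468; -(2/19)*log2(2/19) = 0.341887; -(6/19)*log2(6/19) = 0.525147. H = 0.525443 + 0.420468 + 0.341887 + 0.525147 = 1.8129

1.8129 bits


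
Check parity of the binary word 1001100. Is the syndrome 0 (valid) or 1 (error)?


Syndrome = XOR of all bits = 1 XOR 0 XOR 0 XOR 1 XOR 1 XOR 0 XOR 0 = 1

1


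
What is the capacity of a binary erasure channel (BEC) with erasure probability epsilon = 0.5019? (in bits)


C = 1 - epsilon = 1 - 0.5019 = 0.4981

0.4981 bits


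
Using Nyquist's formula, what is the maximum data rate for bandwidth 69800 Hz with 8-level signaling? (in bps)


Rate = 2 * B * log2(M) = 2 * 69800 * 3.0 = 418800.0

418800.0 bps


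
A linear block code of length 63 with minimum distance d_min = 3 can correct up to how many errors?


Correction capability = floor((d-1)/2) = floor((3-1)/2) = 1

1 errors


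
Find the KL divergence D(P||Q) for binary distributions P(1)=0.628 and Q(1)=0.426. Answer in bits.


KL = p*log2(p/q) + (1-p)*log2((1-p)/(1-q)) = 0.628*log2(0.628/0.426) + 0.372*log2(0.372/0.574) = 0.1188

0.1188 bits


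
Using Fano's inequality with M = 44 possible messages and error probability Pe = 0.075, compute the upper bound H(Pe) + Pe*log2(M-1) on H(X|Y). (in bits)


H(Pe) = -Pe*log2(Pe) - (1-Pe)*log2(1-Pe) = -0.075*log2(0.075) - 0.925*log2(0.925) = 0.280272 + 0.104039 = 0.3843. Pe*log2(M-1) = 0.075*log2(43) = 0.406970. Bound = H(Pe) + Pe*log2(M-1) = 0.280272 + 0.104039 + 0.406970 = 0.7913

0.7913 bits


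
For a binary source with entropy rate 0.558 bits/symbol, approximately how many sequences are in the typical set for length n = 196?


log2|A_typical| = nH = 196 * 0.558 = 109.368, so |A_typical| ~ 2^109.368 = 8.376e+32

8.376e+32


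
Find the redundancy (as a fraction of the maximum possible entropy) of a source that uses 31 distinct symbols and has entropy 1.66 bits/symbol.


H_max = log2(K) = log2(31) = 4.9542 bits/symbol. Redundancy = 1 - H/H_max = 1 - 1.66/4.9542 = 1 - 0.3351 = 0.6649

0.6649


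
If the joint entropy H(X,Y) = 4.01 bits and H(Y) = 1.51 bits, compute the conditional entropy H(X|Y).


H(X|Y) = H(X,Y) - H(Y) = 4.01 - 1.51 = 2.5

2.5 bits


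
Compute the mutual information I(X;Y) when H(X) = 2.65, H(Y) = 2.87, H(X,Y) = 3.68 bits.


I(X;Y) = H(X) + H(Y) - H(X,Y) = 2.65 + 2.87 - 3.68 = 1.84

1.84 bits


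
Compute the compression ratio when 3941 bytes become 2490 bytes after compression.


Ratio = original / compressed = 3941 / 2490 = 1.5827

1.5827


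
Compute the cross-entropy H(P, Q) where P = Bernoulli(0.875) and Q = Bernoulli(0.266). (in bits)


H(P,Q) = -p*log2(q) - (1-p)*log2(1-q). -0.875*log2(0.266) = 1.671689; -0.125*log2(0.734) = 0.055769. H(P,Q) = 1.671689 + 0.055769 = 1.7275

1.7275 bits


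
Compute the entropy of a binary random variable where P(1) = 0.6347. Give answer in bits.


H = -p*log2(p) - (1-p)*log2(1-p). -0.6347*log2(0.6347) = 0.416270; -0.3653*log2(0.3653) = 0.530725. H = 0.416270 + 0.530725 = 0.947

0.947 bits


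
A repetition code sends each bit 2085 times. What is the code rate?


Rate = k/n = 1/2085

1/2085


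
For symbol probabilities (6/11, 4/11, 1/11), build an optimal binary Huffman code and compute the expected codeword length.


Huffman construction (repeatedly merge the two least-probable nodes; each merge adds 1 bit to every symbol beneath it): 1/11 + 4/11 = 5/11; 5/11 + 6/11 = 1. Resulting codeword lengths (in the order the probabilities were given): (1, 2, 2). L_avg = sum(p_i * l_i) = 6/11*1 + 4/11*2 + 1/11*2 = 16/11 = 1.4545

1.4545 bits


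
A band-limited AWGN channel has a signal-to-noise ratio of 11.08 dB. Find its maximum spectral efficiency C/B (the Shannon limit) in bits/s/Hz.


SNR_linear = 10^(11.08/10) = 12.8233; C/B = log2(1 + SNR_linear) = log2(1 + 12.8233) = 3.789

3.789 bits/s/Hz


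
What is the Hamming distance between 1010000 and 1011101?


Count differing positions: . . . ^ ^ . ^ = 3 differences

3


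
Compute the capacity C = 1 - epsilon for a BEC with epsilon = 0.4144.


C = 1 - epsilon = 1 - 0.4144 = 0.5856

0.5856 bits


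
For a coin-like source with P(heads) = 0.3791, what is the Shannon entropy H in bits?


H = -p*log2(p) - (1-p)*log2(1-p). -0.3791*log2(0.3791) = 0.530493; -0.6209*log2(0.6209) = 0.426910. H = 0.530493 + 0.426910 = 0.9574

0.9574 bits


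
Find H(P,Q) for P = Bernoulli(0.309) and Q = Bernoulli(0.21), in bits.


H(P,Q) = -p*log2(q) - (1-p)*log2(1-q). -0.309*log2(0.21) = 0.695725; -0.691*log2(0.79) = 0.234992. H(P,Q) = 0.695725 + 0.234992 = 0.9307

0.9307 bits


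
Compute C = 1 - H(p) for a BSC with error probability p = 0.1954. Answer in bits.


H(p) = -p*log2(p) - (1-p)*log2(1-p) = -0.1954*log2(0.1954) - 0.8046*log2(0.8046) = 0.460264 + 0.252368 = 0.7126. C = 1 - H(p) = 1 - 0.7126 = 0.2874

0.2874 bits


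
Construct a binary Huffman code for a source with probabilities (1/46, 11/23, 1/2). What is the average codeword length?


Huffman construction (repeatedly merge the two least-probable nodes; each merge adds 1 bit to every symbol beneath it): 1/46 + 11/23 = 1/2; 1/2 + 1/2 = 1. Resulting codeword lengths (in the order the probabilities were given): (2, 2, 1). L_avg = sum(p_i * l_i) = 1/46*2 + 11/23*2 + 1/2*1 = 3/2 = 1.5

1.5 bits


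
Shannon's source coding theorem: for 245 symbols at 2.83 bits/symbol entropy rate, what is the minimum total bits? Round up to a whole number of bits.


Minimum bits >= n * H = 245 * 2.83 = 693.35, rounded up to a whole number of bits = 694

694 bits


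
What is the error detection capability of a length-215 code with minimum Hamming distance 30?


Detection capability = d_min - 1 = 30 - 1 = 29

29 errors


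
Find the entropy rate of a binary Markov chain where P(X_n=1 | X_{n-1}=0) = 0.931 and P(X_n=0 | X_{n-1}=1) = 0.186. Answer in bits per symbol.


Stationary distribution: pi_0 = p10/(p01+p10) = 0.1665, pi_1 = 0.8335. Entropy rate H' = pi_0*H(p01) + pi_1*H(p10) = 0.1665*0.3622 + 0.8335*0.693 = 0.6379

0.6379 bits/symbol


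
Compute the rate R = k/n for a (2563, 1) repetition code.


Rate = k/n = 1/2563

1/2563


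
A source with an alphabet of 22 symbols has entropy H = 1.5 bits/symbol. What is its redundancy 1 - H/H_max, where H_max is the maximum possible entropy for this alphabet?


H_max = log2(K) = log2(22) = 4.4594 bits/symbol. Redundancy = 1 - H/H_max = 1 - 1.5/4.4594 = 1 - 0.3364 = 0.6636

0.6636


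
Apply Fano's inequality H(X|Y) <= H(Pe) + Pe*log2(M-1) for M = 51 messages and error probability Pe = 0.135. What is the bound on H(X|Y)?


H(Pe) = -Pe*log2(Pe) - (1-Pe)*log2(1-Pe) = -0.135*log2(0.135) - 0.865*log2(0.865) = 0.390011 + 0.180982 = 0.571. Pe*log2(M-1) = 0.135*log2(50) = 0.761921. Bound = H(Pe) + Pe*log2(M-1) = 0.390011 + 0.180982 + 0.761921 = 1.3329

1.3329 bits


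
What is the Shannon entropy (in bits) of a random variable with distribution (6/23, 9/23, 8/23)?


H = -sum(p_i * log2(p_i)). Terms: -(6/23)*log2(6/23) = 0.505722; -(9/23)*log2(9/23) = 0.529684; -(8/23)*log2(8/23) = 0.529935. H = 0.505722 + 0.529684 + 0.529935 = 1.5653

1.5653 bits


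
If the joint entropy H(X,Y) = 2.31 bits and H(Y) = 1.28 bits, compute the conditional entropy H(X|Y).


H(X|Y) = H(X,Y) - H(Y) = 2.31 - 1.28 = 1.03

1.03 bits


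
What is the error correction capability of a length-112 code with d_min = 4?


Correction capability = floor((d-1)/2) = floor((4-1)/2) = 1

1 errors


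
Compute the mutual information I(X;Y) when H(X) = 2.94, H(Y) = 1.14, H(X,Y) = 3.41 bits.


I(X;Y) = H(X) + H(Y) - H(X,Y) = 2.94 + 1.14 - 3.41 = 0.67

0.67 bits


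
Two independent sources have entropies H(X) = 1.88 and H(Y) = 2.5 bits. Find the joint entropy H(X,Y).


For independent variables, H(X,Y) = H(X) + H(Y) = 1.88 + 2.5 = 4.38

4.38 bits


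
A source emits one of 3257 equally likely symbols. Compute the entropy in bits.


H = log2(n) = log2(3257) = 11.6693

11.6693 bits


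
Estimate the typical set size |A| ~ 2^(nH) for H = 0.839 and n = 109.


log2|A_typical| = nH = 109 * 0.839 = 91.451, so |A_typical| ~ 2^91.451 = 3.384e+27

3.384e+27


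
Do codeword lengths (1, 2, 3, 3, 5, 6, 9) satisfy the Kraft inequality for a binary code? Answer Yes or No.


Kraft sum = sum(2^(-l_i)) = 1.0488, need <= 1. Result: violated (a binary prefix-free code with these lengths cannot exist)

No


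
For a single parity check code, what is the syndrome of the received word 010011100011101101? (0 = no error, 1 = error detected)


Syndrome = XOR of all bits = 0 XOR 1 XOR 0 XOR 0 XOR 1 XOR 1 XOR 1 XOR 0 XOR 0 XOR 0 XOR 1 XOR 1 XOR 1 XOR 0 XOR 1 XOR 1 XOR 0 XOR 1 = 0

0


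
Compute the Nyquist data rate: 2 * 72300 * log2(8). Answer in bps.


Rate = 2 * B * log2(M) = 2 * 72300 * 3.0 = 433800.0

433800.0 bps


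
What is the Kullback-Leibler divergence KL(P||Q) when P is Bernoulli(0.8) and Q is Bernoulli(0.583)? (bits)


KL = p*log2(p/q) + (1-p)*log2((1-p)/(1-q)) = 0.8*log2(0.8/0.583) + 0.2*log2(0.2/0.417) = 0.1532

0.1532 bits


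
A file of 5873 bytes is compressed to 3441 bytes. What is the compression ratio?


Ratio = original / compressed = 5873 / 3441 = 1.7068

1.7068


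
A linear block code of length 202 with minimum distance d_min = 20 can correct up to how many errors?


Correction capability = floor((d-1)/2) = floor((20-1)/2) = 9

9 errors


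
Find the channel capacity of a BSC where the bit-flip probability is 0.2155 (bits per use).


H(p) = -p*log2(p) - (1-p)*log2(1-p) = -0.2155*log2(0.2155) - 0.7845*log2(0.7845) = 0.477169 + 0.274696 = 0.7519. C = 1 - H(p) = 1 - 0.7519 = 0.2481

0.2481 bits


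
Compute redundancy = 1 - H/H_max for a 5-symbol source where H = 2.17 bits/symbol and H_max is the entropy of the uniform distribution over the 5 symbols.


H_max = log2(K) = log2(5) = 2.3219 bits/symbol. Redundancy = 1 - H/H_max = 1 - 2.17/2.3219 = 1 - 0.9346 = 0.0654

0.0654


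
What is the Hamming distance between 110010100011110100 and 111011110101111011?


Count differing positions: . . ^ . . ^ . ^ . ^ ^ . . . ^ ^ ^ ^ = 9 differences

9


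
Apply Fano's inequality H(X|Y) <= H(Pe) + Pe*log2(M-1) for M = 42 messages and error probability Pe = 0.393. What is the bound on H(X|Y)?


H(Pe) = -Pe*log2(Pe) - (1-Pe)*log2(1-Pe) = -0.393*log2(0.393) - 0.607*log2(0.607) = 0.529528 + 0.437181 = 0.9667. Pe*log2(M-1) = 0.393*log2(41) = 2.105518. Bound = H(Pe) + Pe*log2(M-1) = 0.529528 + 0.437181 + 2.105518 = 3.0722

3.0722 bits


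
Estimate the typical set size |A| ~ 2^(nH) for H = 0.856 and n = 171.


log2|A_typical| = nH = 171 * 0.856 = 146.376, so |A_typical| ~ 2^146.376 = 1.158e+44

1.158e+44


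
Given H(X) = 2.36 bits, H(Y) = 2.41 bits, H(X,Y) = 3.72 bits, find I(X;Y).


I(X;Y) = H(X) + H(Y) - H(X,Y) = 2.36 + 2.41 - 3.72 = 1.05

1.05 bits


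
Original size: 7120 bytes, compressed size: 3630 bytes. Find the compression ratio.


Ratio = original / compressed = 7120 / 3630 = 1.9614

1.9614


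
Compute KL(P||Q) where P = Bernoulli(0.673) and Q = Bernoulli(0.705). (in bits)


KL = p*log2(p/q) + (1-p)*log2((1-p)/(1-q)) = 0.673*log2(0.673/0.705) + 0.327*log2(0.327/0.295) = 0.0035

0.0035 bits


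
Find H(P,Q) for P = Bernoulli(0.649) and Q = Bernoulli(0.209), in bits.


H(P,Q) = -p*log2(q) - (1-p)*log2(1-q). -0.649*log2(0.209) = 1.465718; -0.351*log2(0.791) = 0.118726. H(P,Q) = 1.465718 + 0.118726 = 1.5844

1.5844 bits


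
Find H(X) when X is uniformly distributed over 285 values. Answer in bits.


H = log2(n) = log2(285) = 8.1548

8.1548 bits


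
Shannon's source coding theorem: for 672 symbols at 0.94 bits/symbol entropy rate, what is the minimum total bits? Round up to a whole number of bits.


Minimum bits >= n * H = 672 * 0.94 = 631.68, rounded up to a whole number of bits = 632

632 bits


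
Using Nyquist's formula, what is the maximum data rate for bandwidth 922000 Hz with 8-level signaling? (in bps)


Rate = 2 * B * log2(M) = 2 * 922000 * 3.0 = 5532000.0

5532000.0 bps


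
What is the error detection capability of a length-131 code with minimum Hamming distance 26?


Detection capability = d_min - 1 = 26 - 1 = 25

25 errors


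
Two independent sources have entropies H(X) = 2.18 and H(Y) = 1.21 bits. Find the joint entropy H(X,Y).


For independent variables, H(X,Y) = H(X) + H(Y) = 2.18 + 1.21 = 3.39

3.39 bits


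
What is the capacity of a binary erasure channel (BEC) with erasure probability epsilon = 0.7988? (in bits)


C = 1 - epsilon = 1 - 0.7988 = 0.2012

0.2012 bits


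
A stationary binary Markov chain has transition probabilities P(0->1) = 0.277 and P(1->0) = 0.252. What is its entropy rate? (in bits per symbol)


Stationary distribution: pi_0 = p10/(p01+p10) = 0.4764, pi_1 = 0.5236. Entropy rate H' = pi_0*H(p01) + pi_1*H(p10) = 0.4764*0.8513 + 0.5236*0.8144 = 0.832

0.832 bits/symbol


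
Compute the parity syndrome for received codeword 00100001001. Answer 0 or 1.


Syndrome = XOR of all bits = 0 XOR 0 XOR 1 XOR 0 XOR 0 XOR 0 XOR 0 XOR 1 XOR 0 XOR 0 XOR 1 = 1

1


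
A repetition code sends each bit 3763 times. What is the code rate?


Rate = k/n = 1/3763

1/3763


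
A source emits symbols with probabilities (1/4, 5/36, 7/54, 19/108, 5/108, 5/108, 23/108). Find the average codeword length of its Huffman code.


Huffman construction (repeatedly merge the two least-probable nodes; each merge adds 1 bit to every symbol beneath it): 5/108 + 5/108 = 5/54; 5/54 + 7/54 = 2/9; 5/36 + 19/108 = 17/54; 23/108 + 2/9 = 47/108; 1/4 + 17/54 = 61/108; 47/108 + 61/108 = 1. Resulting codeword lengths (in the order the probabilities were given): (2, 3, 3, 3, 4, 4, 2). L_avg = sum(p_i * l_i) = 1/4*2 + 5/36*3 + 7/54*3 + 19/108*3 + 5/108*4 + 5/108*4 + 23/108*2 = 71/27 = 2.6296

2.6296 bits


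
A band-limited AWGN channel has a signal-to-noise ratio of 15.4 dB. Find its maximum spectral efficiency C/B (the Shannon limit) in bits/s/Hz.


SNR_linear = 10^(15.4/10) = 34.6737; C/B = log2(1 + SNR_linear) = log2(1 + 34.6737) = 5.1568

5.1568 bits/s/Hz


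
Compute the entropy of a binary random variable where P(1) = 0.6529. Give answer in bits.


H = -p*log2(p) - (1-p)*log2(1-p). -0.6529*log2(0.6529) = 0.401577; -0.3471*log2(0.3471) = 0.529875. H = 0.401577 + 0.529875 = 0.9315

0.9315 bits


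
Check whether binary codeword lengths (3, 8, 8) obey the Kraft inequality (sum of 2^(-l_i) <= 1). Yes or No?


Kraft sum = sum(2^(-l_i)) = 0.1328, need <= 1. Result: satisfied (a binary prefix-free code with these lengths exists)

Yes


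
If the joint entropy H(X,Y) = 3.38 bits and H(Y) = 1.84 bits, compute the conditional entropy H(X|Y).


H(X|Y) = H(X,Y) - H(Y) = 3.38 - 1.84 = 1.54

1.54 bits


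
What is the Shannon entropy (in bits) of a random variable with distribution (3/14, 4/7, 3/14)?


H = -sum(p_i * log2(p_i)). Terms: -(3/14)*log2(3/14) = 0.476227; -(4/7)*log2(4/7) = 0.461346; -(3/14)*log2(3/14) = 0.476227. H = 0.476227 + 0.461346 + 0.476227 = 1.4138

1.4138 bits


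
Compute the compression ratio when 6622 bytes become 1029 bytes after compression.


Ratio = original / compressed = 6622 / 1029 = 6.4354

6.4354


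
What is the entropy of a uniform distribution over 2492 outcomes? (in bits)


H = log2(n) = log2(2492) = 11.2831

11.2831 bits


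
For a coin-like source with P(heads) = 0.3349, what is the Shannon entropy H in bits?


H = -p*log2(p) - (1-p)*log2(1-p). -0.3349*log2(0.3349) = 0.528538; -0.6651*log2(0.6651) = 0.391316. H = 0.528538 + 0.391316 = 0.9199

0.9199 bits


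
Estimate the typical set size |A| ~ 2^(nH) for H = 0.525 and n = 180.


log2|A_typical| = nH = 180 * 0.525 = 94.5, so |A_typical| ~ 2^94.5 = 2.801e+28

2.801e+28


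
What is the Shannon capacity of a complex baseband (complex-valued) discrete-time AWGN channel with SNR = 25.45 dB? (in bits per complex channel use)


SNR_linear = 10^(25.45/10) = 350.7519; C = log2(1 + SNR_linear) = log2(1 + 350.7519) = 8.4584

8.4584 bits/channel use


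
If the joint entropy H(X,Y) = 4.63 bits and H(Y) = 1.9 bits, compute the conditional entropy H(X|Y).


H(X|Y) = H(X,Y) - H(Y) = 4.63 - 1.9 = 2.73

2.73 bits


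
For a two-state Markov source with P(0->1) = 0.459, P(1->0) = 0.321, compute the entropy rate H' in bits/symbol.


Stationary distribution: pi_0 = p10/(p01+p10) = 0.4115, pi_1 = 0.5885. Entropy rate H' = pi_0*H(p01) + pi_1*H(p10) = 0.4115*0.9951 + 0.5885*0.9055 = 0.9424

0.9424 bits/symbol


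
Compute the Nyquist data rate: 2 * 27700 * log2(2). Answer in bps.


Rate = 2 * B * log2(M) = 2 * 27700 * 1.0 = 55400.0

55400.0 bps


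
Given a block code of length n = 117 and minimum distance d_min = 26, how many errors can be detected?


Detection capability = d_min - 1 = 26 - 1 = 25

25 errors


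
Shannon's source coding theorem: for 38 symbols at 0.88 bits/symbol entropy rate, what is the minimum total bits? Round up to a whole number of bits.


Minimum bits >= n * H = 38 * 0.88 = 33.44, rounded up to a whole number of bits = 34

34 bits


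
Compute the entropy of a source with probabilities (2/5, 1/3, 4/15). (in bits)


H = -sum(p_i * log2(p_i)). Terms: -(2/5)*log2(2/5) = 0.528771; -(1/3)*log2(1/3) = 0.528321; -(4/15)*log2(4/15) = 0.508504. H = 0.528771 + 0.528321 + 0.508504 = 1.5656

1.5656 bits


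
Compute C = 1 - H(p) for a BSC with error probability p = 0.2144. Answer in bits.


H(p) = -p*log2(p) - (1-p)*log2(1-p) = -0.2144*log2(0.2144) - 0.7856*log2(0.7856) = 0.476316 + 0.273493 = 0.7498. C = 1 - H(p) = 1 - 0.7498 = 0.2502

0.2502 bits


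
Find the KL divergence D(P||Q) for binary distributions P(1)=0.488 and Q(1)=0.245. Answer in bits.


KL = p*log2(p/q) + (1-p)*log2((1-p)/(1-q)) = 0.488*log2(0.488/0.245) + 0.512*log2(0.512/0.755) = 0.1982

0.1982 bits


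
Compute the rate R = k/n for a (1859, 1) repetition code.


Rate = k/n = 1/1859

1/1859


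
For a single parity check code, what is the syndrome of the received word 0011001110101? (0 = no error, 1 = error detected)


Syndrome = XOR of all bits = 0 XOR 0 XOR 1 XOR 1 XOR 0 XOR 0 XOR 1 XOR 1 XOR 1 XOR 0 XOR 1 XOR 0 XOR 1 = 1

1


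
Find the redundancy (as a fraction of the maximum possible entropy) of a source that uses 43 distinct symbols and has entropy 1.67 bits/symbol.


H_max = log2(K) = log2(43) = 5.4263 bits/symbol. Redundancy = 1 - H/H_max = 1 - 1.67/5.4263 = 1 - 0.3078 = 0.6922

0.6922


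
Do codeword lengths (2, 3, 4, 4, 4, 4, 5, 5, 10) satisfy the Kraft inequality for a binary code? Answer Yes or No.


Kraft sum = sum(2^(-l_i)) = 0.6885, need <= 1. Result: satisfied (a binary prefix-free code with these lengths exists)

Yes


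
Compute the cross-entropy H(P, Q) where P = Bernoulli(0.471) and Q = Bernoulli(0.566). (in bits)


H(P,Q) = -p*log2(q) - (1-p)*log2(1-q). -0.471*log2(0.566) = 0.386750; -0.529*log2(0.434) = 0.637039. H(P,Q) = 0.386750 + 0.637039 = 1.0238

1.0238 bits


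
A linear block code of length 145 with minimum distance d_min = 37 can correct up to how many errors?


Correction capability = floor((d-1)/2) = floor((37-1)/2) = 18

18 errors


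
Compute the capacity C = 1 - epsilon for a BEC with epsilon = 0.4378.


C = 1 - epsilon = 1 - 0.4378 = 0.5622

0.5622 bits


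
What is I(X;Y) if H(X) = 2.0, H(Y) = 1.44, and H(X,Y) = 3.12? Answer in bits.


I(X;Y) = H(X) + H(Y) - H(X,Y) = 2.0 + 1.44 - 3.12 = 0.32

0.32 bits


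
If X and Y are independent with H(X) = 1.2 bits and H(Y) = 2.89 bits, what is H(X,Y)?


For independent variables, H(X,Y) = H(X) + H(Y) = 1.2 + 2.89 = 4.09

4.09 bits


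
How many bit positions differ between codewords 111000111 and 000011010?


Count differing positions: ^ ^ ^ . ^ ^ ^ . ^ = 7 differences

7


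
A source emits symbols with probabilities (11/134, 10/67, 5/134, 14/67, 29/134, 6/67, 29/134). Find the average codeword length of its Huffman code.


Huffman construction (repeatedly merge the two least-probable nodes; each merge adds 1 bit to every symbol beneath it): 5/134 + 11/134 = 8/67; 6/67 + 8/67 = 14/67; 10/67 + 14/67 = 24/67; 14/67 + 29/134 = 57/134; 29/134 + 24/67 = 77/134; 57/134 + 77/134 = 1. Resulting codeword lengths (in the order the probabilities were given): (4, 3, 4, 3, 2, 3, 2). L_avg = sum(p_i * l_i) = 11/134*4 + 10/67*3 + 5/134*4 + 14/67*3 + 29/134*2 + 6/67*3 + 29/134*2 = 180/67 = 2.6866

2.6866 bits


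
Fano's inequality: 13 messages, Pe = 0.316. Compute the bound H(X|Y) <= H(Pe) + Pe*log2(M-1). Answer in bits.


H(Pe) = -Pe*log2(Pe) - (1-Pe)*log2(1-Pe) = -0.316*log2(0.316) - 0.684*log2(0.684) = 0.525193 + 0.374785 = 0.9. Pe*log2(M-1) = 0.316*log2(12) = 1.132848. Bound = H(Pe) + Pe*log2(M-1) = 0.525193 + 0.374785 + 1.132848 = 2.0328

2.0328 bits


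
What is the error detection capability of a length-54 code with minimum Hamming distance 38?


Detection capability = d_min - 1 = 38 - 1 = 37

37 errors


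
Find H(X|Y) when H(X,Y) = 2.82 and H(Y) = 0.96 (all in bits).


H(X|Y) = H(X,Y) - H(Y) = 2.82 - 0.96 = 1.86

1.86 bits


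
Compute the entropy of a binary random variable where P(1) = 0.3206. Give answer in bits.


H = -p*log2(p) - (1-p)*log2(1-p). -0.3206*log2(0.3206) = 0.526154; -0.6794*log2(0.6794) = 0.378879. H = 0.526154 + 0.378879 = 0.905

0.905 bits


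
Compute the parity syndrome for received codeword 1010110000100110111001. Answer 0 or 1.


Syndrome = XOR of all bits = 1 XOR 0 XOR 1 XOR 0 XOR 1 XOR 1 XOR 0 XOR 0 XOR 0 XOR 0 XOR 1 XOR 0 XOR 0 XOR 1 XOR 1 XOR 0 XOR 1 XOR 1 XOR 1 XOR 0 XOR 0 XOR 1 = 1

1


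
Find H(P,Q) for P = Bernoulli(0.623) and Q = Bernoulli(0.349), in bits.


H(P,Q) = -p*log2(q) - (1-p)*log2(1-q). -0.623*log2(0.349) = 0.946151; -0.377*log2(0.651) = 0.233465. H(P,Q) = 0.946151 + 0.233465 = 1.1796

1.1796 bits


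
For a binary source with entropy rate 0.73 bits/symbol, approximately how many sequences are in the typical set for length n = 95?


log2|A_typical| = nH = 95 * 0.73 = 69.35, so |A_typical| ~ 2^69.35 = 7.524e+20

7.524e+20


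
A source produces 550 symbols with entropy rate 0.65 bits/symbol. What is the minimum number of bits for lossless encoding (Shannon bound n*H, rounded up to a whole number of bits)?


Minimum bits >= n * H = 550 * 0.65 = 357.5, rounded up to a whole number of bits = 358

358 bits


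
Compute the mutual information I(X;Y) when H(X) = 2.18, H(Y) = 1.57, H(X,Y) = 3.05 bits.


I(X;Y) = H(X) + H(Y) - H(X,Y) = 2.18 + 1.57 - 3.05 = 0.7

0.7 bits


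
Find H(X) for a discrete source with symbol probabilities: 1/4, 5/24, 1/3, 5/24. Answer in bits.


H = -sum(p_i * log2(p_i)). Terms: -(1/4)*log2(1/4) = 0.500000; -(5/24)*log2(5/24) = 0.471466; -(1/3)*log2(1/3) = 0.528321; -(5/24)*log2(5/24) = 0.471466. H = 0.500000 + 0.471466 + 0.528321 + 0.471466 = 1.9713

1.9713 bits


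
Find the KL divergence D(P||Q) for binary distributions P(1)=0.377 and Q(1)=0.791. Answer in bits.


KL = p*log2(p/q) + (1-p)*log2((1-p)/(1-q)) = 0.377*log2(0.377/0.791) + 0.623*log2(0.623/0.209) = 0.5786

0.5786 bits


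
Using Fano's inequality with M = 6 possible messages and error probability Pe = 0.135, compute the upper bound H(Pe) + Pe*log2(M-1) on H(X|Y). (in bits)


H(Pe) = -Pe*log2(Pe) - (1-Pe)*log2(1-Pe) = -0.135*log2(0.135) - 0.865*log2(0.865) = 0.390011 + 0.180982 = 0.571. Pe*log2(M-1) = 0.135*log2(5) = 0.313460. Bound = H(Pe) + Pe*log2(M-1) = 0.390011 + 0.180982 + 0.313460 = 0.8845

0.8845 bits


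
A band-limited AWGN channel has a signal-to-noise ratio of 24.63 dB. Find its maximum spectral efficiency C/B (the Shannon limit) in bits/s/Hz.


SNR_linear = 10^(24.63/10) = 290.4023; C/B = log2(1 + SNR_linear) = log2(1 + 290.4023) = 8.1869

8.1869 bits/s/Hz


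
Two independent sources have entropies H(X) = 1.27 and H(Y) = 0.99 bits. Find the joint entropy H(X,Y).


For independent variables, H(X,Y) = H(X) + H(Y) = 1.27 + 0.99 = 2.26

2.26 bits


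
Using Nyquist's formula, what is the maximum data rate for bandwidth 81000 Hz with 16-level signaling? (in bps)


Rate = 2 * B * log2(M) = 2 * 81000 * 4.0 = 648000.0

648000.0 bps


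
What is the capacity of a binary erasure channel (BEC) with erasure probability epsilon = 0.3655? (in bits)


C = 1 - epsilon = 1 - 0.3655 = 0.6345

0.6345 bits


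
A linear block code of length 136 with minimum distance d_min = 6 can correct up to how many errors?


Correction capability = floor((d-1)/2) = floor((6-1)/2) = 2

2 errors


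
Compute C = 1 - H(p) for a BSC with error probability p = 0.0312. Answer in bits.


H(p) = -p*log2(p) - (1-p)*log2(1-p) = -0.0312*log2(0.0312) - 0.9688*log2(0.9688) = 0.156072 + 0.044302 = 0.2004. C = 1 - H(p) = 1 - 0.2004 = 0.7996

0.7996 bits


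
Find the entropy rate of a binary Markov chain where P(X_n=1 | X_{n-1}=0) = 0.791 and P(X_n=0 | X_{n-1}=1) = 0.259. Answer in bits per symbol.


Stationary distribution: pi_0 = p10/(p01+p10) = 0.2467, pi_1 = 0.7533. Entropy rate H' = pi_0*H(p01) + pi_1*H(p10) = 0.2467*0.7396 + 0.7533*0.8252 = 0.8041

0.8041 bits/symbol


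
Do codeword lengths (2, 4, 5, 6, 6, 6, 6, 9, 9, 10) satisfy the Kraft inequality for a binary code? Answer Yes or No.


Kraft sum = sum(2^(-l_i)) = 0.4111, need <= 1. Result: satisfied (a binary prefix-free code with these lengths exists)

Yes


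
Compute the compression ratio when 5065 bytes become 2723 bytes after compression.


Ratio = original / compressed = 5065 / 2723 = 1.8601

1.8601


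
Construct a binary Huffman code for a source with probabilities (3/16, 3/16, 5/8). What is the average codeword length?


Huffman construction (repeatedly merge the two least-probable nodes; each merge adds 1 bit to every symbol beneath it): 3/16 + 3/16 = 3/8; 3/8 + 5/8 = 1. Resulting codeword lengths (in the order the probabilities were given): (2, 2, 1). L_avg = sum(p_i * l_i) = 3/16*2 + 3/16*2 + 5/8*1 = 11/8 = 1.375

1.375 bits


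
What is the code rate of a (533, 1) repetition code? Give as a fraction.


Rate = k/n = 1/533

1/533


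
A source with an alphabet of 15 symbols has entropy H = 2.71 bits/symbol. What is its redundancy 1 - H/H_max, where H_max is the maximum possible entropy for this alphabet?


H_max = log2(K) = log2(15) = 3.9069 bits/symbol. Redundancy = 1 - H/H_max = 1 - 2.71/3.9069 = 1 - 0.6936 = 0.3064

0.3064


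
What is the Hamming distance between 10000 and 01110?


Count differing positions: ^ ^ ^ ^ . = 4 differences

4


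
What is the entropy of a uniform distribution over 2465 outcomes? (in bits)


H = log2(n) = log2(2465) = 11.2674

11.2674 bits


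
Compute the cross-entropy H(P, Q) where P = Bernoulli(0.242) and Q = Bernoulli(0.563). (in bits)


H(P,Q) = -p*log2(q) - (1-p)*log2(1-q). -0.242*log2(0.563) = 0.200568; -0.758*log2(0.437) = 0.905275. H(P,Q) = 0.200568 + 0.905275 = 1.1058

1.1058 bits


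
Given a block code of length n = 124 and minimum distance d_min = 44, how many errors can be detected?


Detection capability = d_min - 1 = 44 - 1 = 43

43 errors


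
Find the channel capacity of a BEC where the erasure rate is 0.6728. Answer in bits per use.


C = 1 - epsilon = 1 - 0.6728 = 0.3272

0.3272 bits


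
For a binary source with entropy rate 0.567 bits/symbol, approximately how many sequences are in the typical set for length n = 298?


log2|A_typical| = nH = 298 * 0.567 = 168.966, so |A_typical| ~ 2^168.966 = 7.309e+50

7.309e+50


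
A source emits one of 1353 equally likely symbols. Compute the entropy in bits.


H = log2(n) = log2(1353) = 10.4019

10.4019 bits


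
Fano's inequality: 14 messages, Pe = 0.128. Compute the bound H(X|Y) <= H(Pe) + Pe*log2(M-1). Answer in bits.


H(Pe) = -Pe*log2(Pe) - (1-Pe)*log2(1-Pe) = -0.128*log2(0.128) - 0.872*log2(0.872) = 0.379620 + 0.172307 = 0.5519. Pe*log2(M-1) = 0.128*log2(13) = 0.473656. Bound = H(Pe) + Pe*log2(M-1) = 0.379620 + 0.172307 + 0.473656 = 1.0256

1.0256 bits


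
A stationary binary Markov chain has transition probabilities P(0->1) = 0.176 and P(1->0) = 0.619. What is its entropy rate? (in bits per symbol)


Stationary distribution: pi_0 = p10/(p01+p10) = 0.7786, pi_1 = 0.2214. Entropy rate H' = pi_0*H(p01) + pi_1*H(p10) = 0.7786*0.6712 + 0.2214*0.9587 = 0.7349

0.7349 bits/symbol


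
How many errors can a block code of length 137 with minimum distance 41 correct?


Correction capability = floor((d-1)/2) = floor((41-1)/2) = 20

20 errors


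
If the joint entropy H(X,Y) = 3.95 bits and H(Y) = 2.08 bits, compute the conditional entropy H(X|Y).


H(X|Y) = H(X,Y) - H(Y) = 3.95 - 2.08 = 1.87

1.87 bits


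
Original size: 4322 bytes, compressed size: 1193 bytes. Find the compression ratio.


Ratio = original / compressed = 4322 / 1193 = 3.6228

3.6228


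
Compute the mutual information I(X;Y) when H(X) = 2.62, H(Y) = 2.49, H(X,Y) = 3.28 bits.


I(X;Y) = H(X) + H(Y) - H(X,Y) = 2.62 + 2.49 - 3.28 = 1.83

1.83 bits


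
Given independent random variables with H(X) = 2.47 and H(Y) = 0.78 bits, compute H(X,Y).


For independent variables, H(X,Y) = H(X) + H(Y) = 2.47 + 0.78 = 3.25

3.25 bits


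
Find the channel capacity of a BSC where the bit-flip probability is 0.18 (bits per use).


H(p) = -p*log2(p) - (1-p)*log2(1-p) = -0.18*log2(0.18) - 0.82*log2(0.82) = 0.445308 + 0.234769 = 0.6801. C = 1 - H(p) = 1 - 0.6801 = 0.3199

0.3199 bits


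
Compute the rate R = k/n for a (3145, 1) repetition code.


Rate = k/n = 1/3145

1/3145


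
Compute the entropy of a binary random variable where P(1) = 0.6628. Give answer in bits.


H = -p*log2(p) - (1-p)*log2(1-p). -0.6628*log2(0.6628) = 0.393275; -0.3372*log2(0.3372) = 0.528839. H = 0.393275 + 0.528839 = 0.9221

0.9221 bits
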